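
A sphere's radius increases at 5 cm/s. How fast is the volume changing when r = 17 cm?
5780π cm³/s

V = (4/3)πr³
dV/dt = dV/dr · dr/dt = 4πr² · 5
At r = 17: dV/dt = 5780π cm³/s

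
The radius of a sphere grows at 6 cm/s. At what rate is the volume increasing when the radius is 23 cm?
12696π cm³/s

V = (4/3)πr³
dV/dt = dV/dr · dr/dt = 4πr² · 6
At r = 23: dV/dt = 12696π cm³/s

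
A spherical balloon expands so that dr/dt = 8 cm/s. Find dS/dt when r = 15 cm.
960π cm²/s

S = 4πr²
dS/dt = dS/dr · dr/dt = 8πr · 8
At r = 15: dS/dt = 960π cm²/s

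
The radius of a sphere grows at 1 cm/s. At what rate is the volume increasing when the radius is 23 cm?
2116π cm³/s

V = (4/3)πr³
dV/dt = dV/dr · dr/dt = 4πr² · 1
At r = 23: dV/dt = 2116π cm³/s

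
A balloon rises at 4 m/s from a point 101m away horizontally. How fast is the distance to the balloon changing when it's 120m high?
480√24601/24601 ≈ 3.06 m/s

z² = 101² + y²
z = √(101² + 120²) = √24601
dz/dt = y/z · dy/dt = 120/√24601 · 4 = 480√24601/24601 ≈ 3.06 m/s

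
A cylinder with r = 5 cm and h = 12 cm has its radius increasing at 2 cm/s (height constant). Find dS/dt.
88π cm²/s

S = 2πrh + 2πr² (lateral + bases)
dS/dt = (2πh + 4πr)·dr/dt = (2π·12 + 4π·5)·2
= 88π cm²/s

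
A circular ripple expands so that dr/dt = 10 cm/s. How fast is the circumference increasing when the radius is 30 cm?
20π cm/s

C = 2πr
dC/dt = 2π · dr/dt = 2π · 10 = 20π cm/s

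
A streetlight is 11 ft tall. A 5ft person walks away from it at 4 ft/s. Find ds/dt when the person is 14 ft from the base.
10/3 ft/s

By similar triangles: 11/(x+s) = 5/s
Solving: s = 5x/6
ds/dt = 5/6 · dx/dt = 5/6 · 4 = 10/3 ft/s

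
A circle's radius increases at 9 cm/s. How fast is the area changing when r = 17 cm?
306π cm²/s

A = πr²
dA/dt = 2πr · dr/dt = 2π(17)(9) = 306π cm²/s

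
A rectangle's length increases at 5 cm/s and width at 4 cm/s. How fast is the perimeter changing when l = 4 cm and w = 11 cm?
18 cm/s

P = 2(l + w)
dP/dt = 2(dl/dt + dw/dt) = 2(5 + 4) = 18 cm/s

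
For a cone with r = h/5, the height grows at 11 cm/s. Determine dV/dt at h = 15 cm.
99π cm³/s

V = (1/3)π(h/5)²h = πh³/75
dV/dt = πh²/25 · 11
At h = 15: dV/dt = 99π cm³/s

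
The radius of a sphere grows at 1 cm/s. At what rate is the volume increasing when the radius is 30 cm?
3600π cm³/s

V = (4/3)πr³
dV/dt = dV/dr · dr/dt = 4πr² · 1
At r = 30: dV/dt = 3600π cm³/s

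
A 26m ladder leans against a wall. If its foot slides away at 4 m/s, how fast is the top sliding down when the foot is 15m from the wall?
60√451/451 ≈ 2.825 m/s

x² + y² = 26²
2x·dx/dt + 2y·dy/dt = 0
dy/dt = -x/y · dx/dt = -15/√451 · 4 = -60√451/451 m/s
The top is descending at 60√451/451 ≈ 2.825 m/s.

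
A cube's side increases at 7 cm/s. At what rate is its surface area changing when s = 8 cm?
672 cm²/s

A = 6s²
dA/dt = 12s · ds/dt = 12·8·7 = 672 cm²/s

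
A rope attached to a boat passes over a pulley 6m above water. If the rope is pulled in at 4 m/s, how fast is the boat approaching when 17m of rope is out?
68√253/253 ≈ 4.275 m/s

rope² = x² + 6²
x = √(17² - 6²) = √253
dx/dt = (rope/x) · d(rope)/dt = (17/√253) · (-4) = -68√253/253 m/s
The boat approaches at 68√253/253 ≈ 4.275 m/s.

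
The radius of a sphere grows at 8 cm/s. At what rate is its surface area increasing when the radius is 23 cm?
1472π cm²/s

S = 4πr²
dS/dt = dS/dr · dr/dt = 8πr · 8
At r = 23: dS/dt = 1472π cm²/s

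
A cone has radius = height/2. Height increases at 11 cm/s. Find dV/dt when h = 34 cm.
3179π cm³/s

V = (1/3)π(h/2)²h = πh³/12
dV/dt = πh²/4 · 11
At h = 34: dV/dt = 3179π cm³/s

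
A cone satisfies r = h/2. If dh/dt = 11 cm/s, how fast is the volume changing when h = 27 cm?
8019π/4 cm³/s

V = (1/3)π(h/2)²h = πh³/12
dV/dt = πh²/4 · 11
At h = 27: dV/dt = 8019π/4 cm³/s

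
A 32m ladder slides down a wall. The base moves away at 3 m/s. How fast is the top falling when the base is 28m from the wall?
7√15/5 ≈ 5.422 m/s

x² + y² = 32²
2x·dx/dt + 2y·dy/dt = 0
dy/dt = -x/y · dx/dt = -28/(4√15) · 3 = -7√15/5 m/s
The top is descending at 7√15/5 ≈ 5.422 m/s.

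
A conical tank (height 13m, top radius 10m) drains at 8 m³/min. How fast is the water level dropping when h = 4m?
169/(200π) ≈ 0.269 m/min

r/h = 10/13, so r = (10/13)h
V = (1/3)πr²h = (1/3)π((10/13)h)²h = (100/507)πh³
dV/dh = (100/169)πh²
dh/dt = (dV/dt)/(dV/dh) = -8/((100/169)π·4²) = -169/(200π) m/min
The level is dropping at 169/(200π) ≈ 0.269 m/min.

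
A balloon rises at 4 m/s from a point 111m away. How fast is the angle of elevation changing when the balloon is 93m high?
0.021173 rad/s

tan(θ) = y/111
sec²(θ) · dθ/dt = (1/111) · dy/dt
dθ/dt = cos²(θ)/111 · 4 = 111/(111² + 93²) · 4
dθ/dt = 0.021173 rad/s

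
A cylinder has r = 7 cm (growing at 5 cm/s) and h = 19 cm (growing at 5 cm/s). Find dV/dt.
1575π cm³/s

V = πr²h
dV/dt = 2πrh·dr/dt + πr²·dh/dt
= 2π(7)(19)(5) + π(7)²(5)
= 1575π cm³/s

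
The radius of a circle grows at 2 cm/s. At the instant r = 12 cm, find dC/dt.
4π cm/s

C = 2πr
dC/dt = 2π · dr/dt = 2π · 2 = 4π cm/s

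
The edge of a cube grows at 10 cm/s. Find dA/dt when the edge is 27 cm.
3240 cm²/s

A = 6s²
dA/dt = 12s · ds/dt = 12·27·10 = 3240 cm²/s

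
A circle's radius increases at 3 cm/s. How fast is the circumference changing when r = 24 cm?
6π cm/s

C = 2πr
dC/dt = 2π · dr/dt = 2π · 3 = 6π cm/s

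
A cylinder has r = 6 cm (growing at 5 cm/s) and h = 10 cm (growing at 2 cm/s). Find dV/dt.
672π cm³/s

V = πr²h
dV/dt = 2πrh·dr/dt + πr²·dh/dt
= 2π(6)(10)(5) + π(6)²(2)
= 672π cm³/s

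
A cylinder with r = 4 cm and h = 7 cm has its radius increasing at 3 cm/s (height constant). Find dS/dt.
90π cm²/s

S = 2πrh + 2πr² (lateral + bases)
dS/dt = (2πh + 4πr)·dr/dt = (2π·7 + 4π·4)·3
= 90π cm²/s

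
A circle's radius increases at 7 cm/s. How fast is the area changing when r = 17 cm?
238π cm²/s

A = πr²
dA/dt = 2πr · dr/dt = 2π(17)(7) = 238π cm²/s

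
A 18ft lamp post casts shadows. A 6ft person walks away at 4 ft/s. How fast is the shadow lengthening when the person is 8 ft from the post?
2 ft/s

By similar triangles: 18/(x+s) = 6/s
Solving: s = 6x/12
ds/dt = 6/12 · dx/dt = 1/2 · 4 = 2 ft/s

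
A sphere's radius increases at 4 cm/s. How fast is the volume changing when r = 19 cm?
5776π cm³/s

V = (4/3)πr³
dV/dt = dV/dr · dr/dt = 4πr² · 4
At r = 19: dV/dt = 5776π cm³/s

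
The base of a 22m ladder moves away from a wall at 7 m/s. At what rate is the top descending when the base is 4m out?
14√13/39 ≈ 1.294 m/s

x² + y² = 22²
2x·dx/dt + 2y·dy/dt = 0
dy/dt = -x/y · dx/dt = -4/(6√13) · 7 = -14√13/39 m/s
The top is descending at 14√13/39 ≈ 1.294 m/s.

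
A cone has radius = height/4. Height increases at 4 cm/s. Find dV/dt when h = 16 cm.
64π cm³/s

V = (1/3)π(h/4)²h = πh³/48
dV/dt = πh²/16 · 4
At h = 16: dV/dt = 64π cm³/s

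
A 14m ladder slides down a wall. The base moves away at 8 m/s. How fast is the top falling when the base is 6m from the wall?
6√10/5 ≈ 3.795 m/s

x² + y² = 14²
2x·dx/dt + 2y·dy/dt = 0
dy/dt = -x/y · dx/dt = -6/(4√10) · 8 = -6√10/5 m/s
The top is descending at 6√10/5 ≈ 3.795 m/s.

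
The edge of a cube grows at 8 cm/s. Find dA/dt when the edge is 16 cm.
1536 cm²/s

A = 6s²
dA/dt = 12s · ds/dt = 12·16·8 = 1536 cm²/s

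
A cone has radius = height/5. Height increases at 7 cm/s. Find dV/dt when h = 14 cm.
1372π/25 cm³/s

V = (1/3)π(h/5)²h = πh³/75
dV/dt = πh²/25 · 7
At h = 14: dV/dt = 1372π/25 cm³/s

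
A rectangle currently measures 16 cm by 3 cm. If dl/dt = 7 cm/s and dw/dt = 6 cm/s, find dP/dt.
26 cm/s

P = 2(l + w)
dP/dt = 2(dl/dt + dw/dt) = 2(7 + 6) = 26 cm/s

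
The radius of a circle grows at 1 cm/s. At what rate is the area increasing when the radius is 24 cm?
48π cm²/s

A = πr²
dA/dt = 2πr · dr/dt = 2π(24)(1) = 48π cm²/s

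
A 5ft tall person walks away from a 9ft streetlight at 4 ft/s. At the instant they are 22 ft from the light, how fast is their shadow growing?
5 ft/s

By similar triangles: 9/(x+s) = 5/s
Solving: s = 5x/4
ds/dt = 5/4 · dx/dt = 5/4 · 4 = 5 ft/s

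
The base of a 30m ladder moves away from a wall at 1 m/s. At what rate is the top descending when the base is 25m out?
5√11/11 ≈ 1.508 m/s

x² + y² = 30²
2x·dx/dt + 2y·dy/dt = 0
dy/dt = -x/y · dx/dt = -25/(5√11) · 1 = -5√11/11 m/s
The top is descending at 5√11/11 ≈ 1.508 m/s.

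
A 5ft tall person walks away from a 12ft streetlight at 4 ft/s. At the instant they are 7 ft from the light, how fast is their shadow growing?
20/7 ft/s

By similar triangles: 12/(x+s) = 5/s
Solving: s = 5x/7
ds/dt = 5/7 · dx/dt = 5/7 · 4 = 20/7 ft/s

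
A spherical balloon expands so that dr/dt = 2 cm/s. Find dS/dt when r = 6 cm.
96π cm²/s

S = 4πr²
dS/dt = dS/dr · dr/dt = 8πr · 2
At r = 6: dS/dt = 96π cm²/s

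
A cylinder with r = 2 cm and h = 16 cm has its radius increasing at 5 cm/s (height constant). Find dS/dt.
200π cm²/s

S = 2πrh + 2πr² (lateral + bases)
dS/dt = (2πh + 4πr)·dr/dt = (2π·16 + 4π·2)·5
= 200π cm²/s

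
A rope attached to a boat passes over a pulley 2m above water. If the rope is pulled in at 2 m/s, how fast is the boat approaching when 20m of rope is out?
20√11/33 ≈ 2.01 m/s

rope² = x² + 2²
x = √(20² - 2²) = 6√11
dx/dt = (rope/x) · d(rope)/dt = (20/(6√11)) · (-2) = -20√11/33 m/s
The boat approaches at 20√11/33 ≈ 2.01 m/s.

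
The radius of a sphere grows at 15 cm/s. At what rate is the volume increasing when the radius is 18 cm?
19440π cm³/s

V = (4/3)πr³
dV/dt = dV/dr · dr/dt = 4πr² · 15
At r = 18: dV/dt = 19440π cm³/s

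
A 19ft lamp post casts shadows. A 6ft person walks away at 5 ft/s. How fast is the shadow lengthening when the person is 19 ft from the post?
30/13 ft/s

By similar triangles: 19/(x+s) = 6/s
Solving: s = 6x/13
ds/dt = 6/13 · dx/dt = 6/13 · 5 = 30/13 ft/s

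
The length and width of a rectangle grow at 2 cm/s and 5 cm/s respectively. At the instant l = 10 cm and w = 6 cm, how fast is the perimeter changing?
14 cm/s

P = 2(l + w)
dP/dt = 2(dl/dt + dw/dt) = 2(2 + 5) = 14 cm/s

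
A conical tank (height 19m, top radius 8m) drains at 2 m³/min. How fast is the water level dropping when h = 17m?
361/(9248π) ≈ 0.01243 m/min

r/h = 8/19, so r = (8/19)h
V = (1/3)πr²h = (1/3)π((8/19)h)²h = (64/1083)πh³
dV/dh = (64/361)πh²
dh/dt = (dV/dt)/(dV/dh) = -2/((64/361)π·17²) = -361/(9248π) m/min
The level is dropping at 361/(9248π) ≈ 0.01243 m/min.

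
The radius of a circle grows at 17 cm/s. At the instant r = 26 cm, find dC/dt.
34π cm/s

C = 2πr
dC/dt = 2π · dr/dt = 2π · 17 = 34π cm/s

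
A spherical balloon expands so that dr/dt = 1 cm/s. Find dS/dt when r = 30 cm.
240π cm²/s

S = 4πr²
dS/dt = dS/dr · dr/dt = 8πr · 1
At r = 30: dS/dt = 240π cm²/s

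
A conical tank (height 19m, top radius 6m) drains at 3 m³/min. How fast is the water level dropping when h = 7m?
361/(588π) ≈ 0.1954 m/min

r/h = 6/19, so r = (6/19)h
V = (1/3)πr²h = (1/3)π((6/19)h)²h = (12/361)πh³
dV/dh = (36/361)πh²
dh/dt = (dV/dt)/(dV/dh) = -3/((36/361)π·7²) = -361/(588π) m/min
The level is dropping at 361/(588π) ≈ 0.1954 m/min.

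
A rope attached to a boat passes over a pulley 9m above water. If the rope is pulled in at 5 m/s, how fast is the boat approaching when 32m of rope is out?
160√943/943 ≈ 5.21 m/s

rope² = x² + 9²
x = √(32² - 9²) = √943
dx/dt = (rope/x) · d(rope)/dt = (32/√943) · (-5) = -160√943/943 m/s
The boat approaches at 160√943/943 ≈ 5.21 m/s.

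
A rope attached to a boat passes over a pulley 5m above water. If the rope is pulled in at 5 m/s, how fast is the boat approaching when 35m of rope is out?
35√3/12 ≈ 5.052 m/s

rope² = x² + 5²
x = √(35² - 5²) = 20√3
dx/dt = (rope/x) · d(rope)/dt = (35/(20√3)) · (-5) = -35√3/12 m/s
The boat approaches at 35√3/12 ≈ 5.052 m/s.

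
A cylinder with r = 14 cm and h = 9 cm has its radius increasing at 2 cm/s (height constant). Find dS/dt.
148π cm²/s

S = 2πrh + 2πr² (lateral + bases)
dS/dt = (2πh + 4πr)·dr/dt = (2π·9 + 4π·14)·2
= 148π cm²/s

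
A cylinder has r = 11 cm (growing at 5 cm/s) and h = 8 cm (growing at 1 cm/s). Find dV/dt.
1001π cm³/s

V = πr²h
dV/dt = 2πrh·dr/dt + πr²·dh/dt
= 2π(11)(8)(5) + π(11)²(1)
= 1001π cm³/s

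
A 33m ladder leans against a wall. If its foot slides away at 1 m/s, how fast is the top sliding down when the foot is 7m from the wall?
7√65/260 ≈ 0.2171 m/s

x² + y² = 33²
2x·dx/dt + 2y·dy/dt = 0
dy/dt = -x/y · dx/dt = -7/(4√65) · 1 = -7√65/260 m/s
The top is descending at 7√65/260 ≈ 0.2171 m/s.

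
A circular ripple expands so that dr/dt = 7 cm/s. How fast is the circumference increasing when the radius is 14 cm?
14π cm/s

C = 2πr
dC/dt = 2π · dr/dt = 2π · 7 = 14π cm/s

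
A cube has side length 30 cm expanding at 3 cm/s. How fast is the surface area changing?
1080 cm²/s

A = 6s²
dA/dt = 12s · ds/dt = 12·30·3 = 1080 cm²/s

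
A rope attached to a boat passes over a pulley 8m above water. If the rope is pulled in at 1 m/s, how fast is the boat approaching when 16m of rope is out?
2√3/3 ≈ 1.155 m/s

rope² = x² + 8²
x = √(16² - 8²) = 8√3
dx/dt = (rope/x) · d(rope)/dt = (16/(8√3)) · (-1) = -2√3/3 m/s
The boat approaches at 2√3/3 ≈ 1.155 m/s.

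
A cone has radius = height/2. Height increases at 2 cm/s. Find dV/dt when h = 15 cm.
225π/2 cm³/s

V = (1/3)π(h/2)²h = πh³/12
dV/dt = πh²/4 · 2
At h = 15: dV/dt = 225π/2 cm³/s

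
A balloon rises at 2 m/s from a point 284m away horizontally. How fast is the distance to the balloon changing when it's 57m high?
114√83905/83905 ≈ 0.3936 m/s

z² = 284² + y²
z = √(284² + 57²) = √83905
dz/dt = y/z · dy/dt = 57/√83905 · 2 = 114√83905/83905 ≈ 0.3936 m/s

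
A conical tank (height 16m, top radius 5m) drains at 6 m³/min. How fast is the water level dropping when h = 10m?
384/(625π) ≈ 0.1956 m/min

r/h = 5/16, so r = (5/16)h
V = (1/3)πr²h = (1/3)π((5/16)h)²h = (25/768)πh³
dV/dh = (25/256)πh²
dh/dt = (dV/dt)/(dV/dh) = -6/((25/256)π·10²) = -384/(625π) m/min
The level is dropping at 384/(625π) ≈ 0.1956 m/min.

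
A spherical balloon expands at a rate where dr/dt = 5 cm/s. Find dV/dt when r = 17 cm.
5780π cm³/s

V = (4/3)πr³
dV/dt = dV/dr · dr/dt = 4πr² · 5
At r = 17: dV/dt = 5780π cm³/s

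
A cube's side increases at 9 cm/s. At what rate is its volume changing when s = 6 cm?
972 cm³/s

V = s³
dV/dt = 3s² · ds/dt = 3·6²·9 = 972 cm³/s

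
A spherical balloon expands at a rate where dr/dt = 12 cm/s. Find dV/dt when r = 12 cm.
6912π cm³/s

V = (4/3)πr³
dV/dt = dV/dr · dr/dt = 4πr² · 12
At r = 12: dV/dt = 6912π cm³/s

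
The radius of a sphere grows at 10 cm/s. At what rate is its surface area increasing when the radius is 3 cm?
240π cm²/s

S = 4πr²
dS/dt = dS/dr · dr/dt = 8πr · 10
At r = 3: dS/dt = 240π cm²/s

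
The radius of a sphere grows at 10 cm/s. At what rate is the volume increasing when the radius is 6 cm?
1440π cm³/s

V = (4/3)πr³
dV/dt = dV/dr · dr/dt = 4πr² · 10
At r = 6: dV/dt = 1440π cm³/s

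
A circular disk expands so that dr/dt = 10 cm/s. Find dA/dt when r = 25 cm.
500π cm²/s

A = πr²
dA/dt = 2πr · dr/dt = 2π(25)(10) = 500π cm²/s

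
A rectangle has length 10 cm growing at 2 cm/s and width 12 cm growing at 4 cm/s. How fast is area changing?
64 cm²/s

A = lw
dA/dt = w·dl/dt + l·dw/dt = 12·2 + 10·4 = 64 cm²/s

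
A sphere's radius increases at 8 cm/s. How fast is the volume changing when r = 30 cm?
28800π cm³/s

V = (4/3)πr³
dV/dt = dV/dr · dr/dt = 4πr² · 8
At r = 30: dV/dt = 28800π cm³/s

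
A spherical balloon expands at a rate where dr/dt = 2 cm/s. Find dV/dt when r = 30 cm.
7200π cm³/s

V = (4/3)πr³
dV/dt = dV/dr · dr/dt = 4πr² · 2
At r = 30: dV/dt = 7200π cm³/s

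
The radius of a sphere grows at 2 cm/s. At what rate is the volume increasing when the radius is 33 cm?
8712π cm³/s

V = (4/3)πr³
dV/dt = dV/dr · dr/dt = 4πr² · 2
At r = 33: dV/dt = 8712π cm³/s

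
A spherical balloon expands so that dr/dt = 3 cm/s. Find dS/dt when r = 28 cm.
672π cm²/s

S = 4πr²
dS/dt = dS/dr · dr/dt = 8πr · 3
At r = 28: dS/dt = 672π cm²/s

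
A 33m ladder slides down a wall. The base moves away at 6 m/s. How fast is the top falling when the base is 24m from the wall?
16√57/19 ≈ 6.358 m/s

x² + y² = 33²
2x·dx/dt + 2y·dy/dt = 0
dy/dt = -x/y · dx/dt = -24/(3√57) · 6 = -16√57/19 m/s
The top is descending at 16√57/19 ≈ 6.358 m/s.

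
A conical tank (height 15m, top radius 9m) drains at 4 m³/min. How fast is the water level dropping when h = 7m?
100/(441π) ≈ 0.07218 m/min

r/h = 9/15, so r = (3/5)h
V = (1/3)πr²h = (1/3)π((3/5)h)²h = (3/25)πh³
dV/dh = (9/25)πh²
dh/dt = (dV/dt)/(dV/dh) = -4/((9/25)π·7²) = -100/(441π) m/min
The level is dropping at 100/(441π) ≈ 0.07218 m/min.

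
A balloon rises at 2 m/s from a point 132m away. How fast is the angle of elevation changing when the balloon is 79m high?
0.011156 rad/s

tan(θ) = y/132
sec²(θ) · dθ/dt = (1/132) · dy/dt
dθ/dt = cos²(θ)/132 · 2 = 132/(132² + 79²) · 2
dθ/dt = 0.011156 rad/s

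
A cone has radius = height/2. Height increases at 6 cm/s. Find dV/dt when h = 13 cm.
507π/2 cm³/s

V = (1/3)π(h/2)²h = πh³/12
dV/dt = πh²/4 · 6
At h = 13: dV/dt = 507π/2 cm³/s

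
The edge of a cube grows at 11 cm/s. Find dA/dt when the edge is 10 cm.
1320 cm²/s

A = 6s²
dA/dt = 12s · ds/dt = 12·10·11 = 1320 cm²/s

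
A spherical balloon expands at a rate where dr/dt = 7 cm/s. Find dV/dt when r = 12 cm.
4032π cm³/s

V = (4/3)πr³
dV/dt = dV/dr · dr/dt = 4πr² · 7
At r = 12: dV/dt = 4032π cm³/s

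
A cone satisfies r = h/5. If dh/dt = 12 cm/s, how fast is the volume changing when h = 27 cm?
8748π/25 cm³/s

V = (1/3)π(h/5)²h = πh³/75
dV/dt = πh²/25 · 12
At h = 27: dV/dt = 8748π/25 cm³/s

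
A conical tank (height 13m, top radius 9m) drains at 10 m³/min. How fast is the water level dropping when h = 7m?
1690/(3969π) ≈ 0.1355 m/min

r/h = 9/13, so r = (9/13)h
V = (1/3)πr²h = (1/3)π((9/13)h)²h = (27/169)πh³
dV/dh = (81/169)πh²
dh/dt = (dV/dt)/(dV/dh) = -10/((81/169)π·7²) = -1690/(3969π) m/min
The level is dropping at 1690/(3969π) ≈ 0.1355 m/min.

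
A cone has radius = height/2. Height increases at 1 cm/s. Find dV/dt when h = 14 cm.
49π cm³/s

V = (1/3)π(h/2)²h = πh³/12
dV/dt = πh²/4 · 1
At h = 14: dV/dt = 49π cm³/s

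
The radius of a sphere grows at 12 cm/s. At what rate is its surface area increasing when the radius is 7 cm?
672π cm²/s

S = 4πr²
dS/dt = dS/dr · dr/dt = 8πr · 12
At r = 7: dS/dt = 672π cm²/s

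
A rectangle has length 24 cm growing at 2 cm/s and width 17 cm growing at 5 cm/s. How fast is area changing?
154 cm²/s

A = lw
dA/dt = w·dl/dt + l·dw/dt = 17·2 + 24·5 = 154 cm²/s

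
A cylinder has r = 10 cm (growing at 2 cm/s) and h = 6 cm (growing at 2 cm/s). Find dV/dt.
440π cm³/s

V = πr²h
dV/dt = 2πrh·dr/dt + πr²·dh/dt
= 2π(10)(6)(2) + π(10)²(2)
= 440π cm³/s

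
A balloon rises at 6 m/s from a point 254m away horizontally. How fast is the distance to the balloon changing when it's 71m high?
426√69557/69557 ≈ 1.615 m/s

z² = 254² + y²
z = √(254² + 71²) = √69557
dz/dt = y/z · dy/dt = 71/√69557 · 6 = 426√69557/69557 ≈ 1.615 m/s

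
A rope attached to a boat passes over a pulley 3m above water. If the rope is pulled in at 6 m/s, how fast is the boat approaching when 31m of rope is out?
93√238/238 ≈ 6.028 m/s

rope² = x² + 3²
x = √(31² - 3²) = 2√238
dx/dt = (rope/x) · d(rope)/dt = (31/(2√238)) · (-6) = -93√238/238 m/s
The boat approaches at 93√238/238 ≈ 6.028 m/s.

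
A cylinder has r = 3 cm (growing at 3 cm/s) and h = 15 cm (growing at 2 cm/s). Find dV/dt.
288π cm³/s

V = πr²h
dV/dt = 2πrh·dr/dt + πr²·dh/dt
= 2π(3)(15)(3) + π(3)²(2)
= 288π cm³/s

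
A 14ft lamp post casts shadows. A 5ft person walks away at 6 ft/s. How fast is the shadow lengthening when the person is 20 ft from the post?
10/3 ft/s

By similar triangles: 14/(x+s) = 5/s
Solving: s = 5x/9
ds/dt = 5/9 · dx/dt = 5/9 · 6 = 10/3 ft/s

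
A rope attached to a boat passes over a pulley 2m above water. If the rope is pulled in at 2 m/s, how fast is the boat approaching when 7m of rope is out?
14√5/15 ≈ 2.087 m/s

rope² = x² + 2²
x = √(7² - 2²) = 3√5
dx/dt = (rope/x) · d(rope)/dt = (7/(3√5)) · (-2) = -14√5/15 m/s
The boat approaches at 14√5/15 ≈ 2.087 m/s.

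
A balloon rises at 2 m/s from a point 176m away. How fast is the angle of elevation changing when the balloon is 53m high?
0.010419 rad/s

tan(θ) = y/176
sec²(θ) · dθ/dt = (1/176) · dy/dt
dθ/dt = cos²(θ)/176 · 2 = 176/(176² + 53²) · 2
dθ/dt = 0.010419 rad/s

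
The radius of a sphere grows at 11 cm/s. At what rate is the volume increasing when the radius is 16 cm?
11264π cm³/s

V = (4/3)πr³
dV/dt = dV/dr · dr/dt = 4πr² · 11
At r = 16: dV/dt = 11264π cm³/s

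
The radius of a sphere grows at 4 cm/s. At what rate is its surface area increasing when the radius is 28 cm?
896π cm²/s

S = 4πr²
dS/dt = dS/dr · dr/dt = 8πr · 4
At r = 28: dS/dt = 896π cm²/s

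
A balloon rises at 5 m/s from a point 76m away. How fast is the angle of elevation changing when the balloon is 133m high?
0.016194 rad/s

tan(θ) = y/76
sec²(θ) · dθ/dt = (1/76) · dy/dt
dθ/dt = cos²(θ)/76 · 5 = 76/(76² + 133²) · 5
dθ/dt = 0.016194 rad/s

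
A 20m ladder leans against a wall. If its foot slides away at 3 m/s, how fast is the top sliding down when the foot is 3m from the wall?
9√391/391 ≈ 0.4551 m/s

x² + y² = 20²
2x·dx/dt + 2y·dy/dt = 0
dy/dt = -x/y · dx/dt = -3/√391 · 3 = -9√391/391 m/s
The top is descending at 9√391/391 ≈ 0.4551 m/s.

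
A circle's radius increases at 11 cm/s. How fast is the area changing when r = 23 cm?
506π cm²/s

A = πr²
dA/dt = 2πr · dr/dt = 2π(23)(11) = 506π cm²/s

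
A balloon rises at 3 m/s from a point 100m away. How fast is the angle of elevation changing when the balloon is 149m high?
0.009316 rad/s

tan(θ) = y/100
sec²(θ) · dθ/dt = (1/100) · dy/dt
dθ/dt = cos²(θ)/100 · 3 = 100/(100² + 149²) · 3
dθ/dt = 0.009316 rad/s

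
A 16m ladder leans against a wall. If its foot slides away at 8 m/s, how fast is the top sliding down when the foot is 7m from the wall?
56√23/69 ≈ 3.892 m/s

x² + y² = 16²
2x·dx/dt + 2y·dy/dt = 0
dy/dt = -x/y · dx/dt = -7/(3√23) · 8 = -56√23/69 m/s
The top is descending at 56√23/69 ≈ 3.892 m/s.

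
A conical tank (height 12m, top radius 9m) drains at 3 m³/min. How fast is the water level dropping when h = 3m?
16/(27π) ≈ 0.1886 m/min

r/h = 9/12, so r = (3/4)h
V = (1/3)πr²h = (1/3)π((3/4)h)²h = (3/16)πh³
dV/dh = (9/16)πh²
dh/dt = (dV/dt)/(dV/dh) = -3/((9/16)π·3²) = -16/(27π) m/min
The level is dropping at 16/(27π) ≈ 0.1886 m/min.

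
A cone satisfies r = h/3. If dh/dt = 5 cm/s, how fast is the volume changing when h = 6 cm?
20π cm³/s

V = (1/3)π(h/3)²h = πh³/27
dV/dt = πh²/9 · 5
At h = 6: dV/dt = 20π cm³/s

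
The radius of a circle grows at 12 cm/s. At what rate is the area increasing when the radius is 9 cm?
216π cm²/s

A = πr²
dA/dt = 2πr · dr/dt = 2π(9)(12) = 216π cm²/s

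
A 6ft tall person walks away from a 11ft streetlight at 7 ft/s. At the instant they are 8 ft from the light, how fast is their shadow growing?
42/5 ft/s

By similar triangles: 11/(x+s) = 6/s
Solving: s = 6x/5
ds/dt = 6/5 · dx/dt = 6/5 · 7 = 42/5 ft/s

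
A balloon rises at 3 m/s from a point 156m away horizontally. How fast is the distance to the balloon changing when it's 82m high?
123√7765/7765 ≈ 1.396 m/s

z² = 156² + y²
z = √(156² + 82²) = 2√7765
dz/dt = y/z · dy/dt = 82/(2√7765) · 3 = 123√7765/7765 ≈ 1.396 m/s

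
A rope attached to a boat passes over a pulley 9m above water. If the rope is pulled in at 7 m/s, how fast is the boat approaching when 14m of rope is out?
98√115/115 ≈ 9.139 m/s

rope² = x² + 9²
x = √(14² - 9²) = √115
dx/dt = (rope/x) · d(rope)/dt = (14/√115) · (-7) = -98√115/115 m/s
The boat approaches at 98√115/115 ≈ 9.139 m/s.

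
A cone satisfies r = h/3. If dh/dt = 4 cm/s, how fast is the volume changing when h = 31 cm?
3844π/9 cm³/s

V = (1/3)π(h/3)²h = πh³/27
dV/dt = πh²/9 · 4
At h = 31: dV/dt = 3844π/9 cm³/s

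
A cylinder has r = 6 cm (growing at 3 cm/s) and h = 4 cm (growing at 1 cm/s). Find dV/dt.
180π cm³/s

V = πr²h
dV/dt = 2πrh·dr/dt + πr²·dh/dt
= 2π(6)(4)(3) + π(6)²(1)
= 180π cm³/s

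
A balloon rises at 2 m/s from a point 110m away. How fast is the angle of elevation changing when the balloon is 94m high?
0.010508 rad/s

tan(θ) = y/110
sec²(θ) · dθ/dt = (1/110) · dy/dt
dθ/dt = cos²(θ)/110 · 2 = 110/(110² + 94²) · 2
dθ/dt = 0.010508 rad/s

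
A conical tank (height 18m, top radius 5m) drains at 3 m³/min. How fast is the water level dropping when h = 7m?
972/(1225π) ≈ 0.2526 m/min

r/h = 5/18, so r = (5/18)h
V = (1/3)πr²h = (1/3)π((5/18)h)²h = (25/972)πh³
dV/dh = (25/324)πh²
dh/dt = (dV/dt)/(dV/dh) = -3/((25/324)π·7²) = -972/(1225π) m/min
The level is dropping at 972/(1225π) ≈ 0.2526 m/min.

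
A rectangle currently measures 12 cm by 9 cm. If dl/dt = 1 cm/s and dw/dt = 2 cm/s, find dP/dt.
6 cm/s

P = 2(l + w)
dP/dt = 2(dl/dt + dw/dt) = 2(1 + 2) = 6 cm/s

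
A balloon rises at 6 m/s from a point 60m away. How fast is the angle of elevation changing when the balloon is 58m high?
0.051694 rad/s

tan(θ) = y/60
sec²(θ) · dθ/dt = (1/60) · dy/dt
dθ/dt = cos²(θ)/60 · 6 = 60/(60² + 58²) · 6
dθ/dt = 0.051694 rad/s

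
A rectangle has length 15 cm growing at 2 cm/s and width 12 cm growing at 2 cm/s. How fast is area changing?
54 cm²/s

A = lw
dA/dt = w·dl/dt + l·dw/dt = 12·2 + 15·2 = 54 cm²/s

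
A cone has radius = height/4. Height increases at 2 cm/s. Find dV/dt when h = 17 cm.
289π/8 cm³/s

V = (1/3)π(h/4)²h = πh³/48
dV/dt = πh²/16 · 2
At h = 17: dV/dt = 289π/8 cm³/s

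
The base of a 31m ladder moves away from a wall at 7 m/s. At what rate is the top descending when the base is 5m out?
35√26/156 ≈ 1.144 m/s

x² + y² = 31²
2x·dx/dt + 2y·dy/dt = 0
dy/dt = -x/y · dx/dt = -5/(6√26) · 7 = -35√26/156 m/s
The top is descending at 35√26/156 ≈ 1.144 m/s.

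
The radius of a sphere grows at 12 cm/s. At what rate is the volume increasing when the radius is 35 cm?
58800π cm³/s

V = (4/3)πr³
dV/dt = dV/dr · dr/dt = 4πr² · 12
At r = 35: dV/dt = 58800π cm³/s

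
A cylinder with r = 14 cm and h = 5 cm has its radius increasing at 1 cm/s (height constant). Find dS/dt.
66π cm²/s

S = 2πrh + 2πr² (lateral + bases)
dS/dt = (2πh + 4πr)·dr/dt = (2π·5 + 4π·14)·1
= 66π cm²/s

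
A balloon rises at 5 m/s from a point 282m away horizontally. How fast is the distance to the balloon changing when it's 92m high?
230√21997/21997 ≈ 1.551 m/s

z² = 282² + y²
z = √(282² + 92²) = 2√21997
dz/dt = y/z · dy/dt = 92/(2√21997) · 5 = 230√21997/21997 ≈ 1.551 m/s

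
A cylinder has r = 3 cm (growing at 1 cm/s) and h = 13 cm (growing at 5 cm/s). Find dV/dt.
123π cm³/s

V = πr²h
dV/dt = 2πrh·dr/dt + πr²·dh/dt
= 2π(3)(13)(1) + π(3)²(5)
= 123π cm³/s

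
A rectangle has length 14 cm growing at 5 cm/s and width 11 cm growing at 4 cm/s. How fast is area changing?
111 cm²/s

A = lw
dA/dt = w·dl/dt + l·dw/dt = 11·5 + 14·4 = 111 cm²/s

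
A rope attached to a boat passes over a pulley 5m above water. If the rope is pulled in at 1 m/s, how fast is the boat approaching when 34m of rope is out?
34√1131/1131 ≈ 1.011 m/s

rope² = x² + 5²
x = √(34² - 5²) = √1131
dx/dt = (rope/x) · d(rope)/dt = (34/√1131) · (-1) = -34√1131/1131 m/s
The boat approaches at 34√1131/1131 ≈ 1.011 m/s.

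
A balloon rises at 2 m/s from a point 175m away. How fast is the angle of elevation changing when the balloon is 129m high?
0.007405 rad/s

tan(θ) = y/175
sec²(θ) · dθ/dt = (1/175) · dy/dt
dθ/dt = cos²(θ)/175 · 2 = 175/(175² + 129²) · 2
dθ/dt = 0.007405 rad/s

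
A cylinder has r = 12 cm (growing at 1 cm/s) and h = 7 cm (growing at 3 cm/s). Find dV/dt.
600π cm³/s

V = πr²h
dV/dt = 2πrh·dr/dt + πr²·dh/dt
= 2π(12)(7)(1) + π(12)²(3)
= 600π cm³/s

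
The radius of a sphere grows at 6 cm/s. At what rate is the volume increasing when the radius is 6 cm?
864π cm³/s

V = (4/3)πr³
dV/dt = dV/dr · dr/dt = 4πr² · 6
At r = 6: dV/dt = 864π cm³/s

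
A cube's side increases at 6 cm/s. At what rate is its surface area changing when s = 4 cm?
288 cm²/s

A = 6s²
dA/dt = 12s · ds/dt = 12·4·6 = 288 cm²/s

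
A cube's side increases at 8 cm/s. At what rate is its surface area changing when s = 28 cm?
2688 cm²/s

A = 6s²
dA/dt = 12s · ds/dt = 12·28·8 = 2688 cm²/s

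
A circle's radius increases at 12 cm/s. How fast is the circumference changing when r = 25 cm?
24π cm/s

C = 2πr
dC/dt = 2π · dr/dt = 2π · 12 = 24π cm/s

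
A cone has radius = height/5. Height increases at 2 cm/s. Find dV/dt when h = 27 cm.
1458π/25 cm³/s

V = (1/3)π(h/5)²h = πh³/75
dV/dt = πh²/25 · 2
At h = 27: dV/dt = 1458π/25 cm³/s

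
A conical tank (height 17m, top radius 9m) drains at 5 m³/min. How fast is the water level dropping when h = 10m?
289/(1620π) ≈ 0.05678 m/min

r/h = 9/17, so r = (9/17)h
V = (1/3)πr²h = (1/3)π((9/17)h)²h = (27/289)πh³
dV/dh = (81/289)πh²
dh/dt = (dV/dt)/(dV/dh) = -5/((81/289)π·10²) = -289/(1620π) m/min
The level is dropping at 289/(1620π) ≈ 0.05678 m/min.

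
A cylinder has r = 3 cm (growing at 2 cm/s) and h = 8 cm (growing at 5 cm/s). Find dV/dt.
141π cm³/s

V = πr²h
dV/dt = 2πrh·dr/dt + πr²·dh/dt
= 2π(3)(8)(2) + π(3)²(5)
= 141π cm³/s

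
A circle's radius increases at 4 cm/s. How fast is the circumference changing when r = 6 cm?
8π cm/s

C = 2πr
dC/dt = 2π · dr/dt = 2π · 4 = 8π cm/s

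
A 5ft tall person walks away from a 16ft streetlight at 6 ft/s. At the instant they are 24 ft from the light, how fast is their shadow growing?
30/11 ft/s

By similar triangles: 16/(x+s) = 5/s
Solving: s = 5x/11
ds/dt = 5/11 · dx/dt = 5/11 · 6 = 30/11 ft/s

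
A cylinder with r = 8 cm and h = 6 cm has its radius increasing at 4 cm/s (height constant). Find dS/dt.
176π cm²/s

S = 2πrh + 2πr² (lateral + bases)
dS/dt = (2πh + 4πr)·dr/dt = (2π·6 + 4π·8)·4
= 176π cm²/s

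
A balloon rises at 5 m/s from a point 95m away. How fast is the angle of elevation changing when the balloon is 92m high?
0.02716 rad/s

tan(θ) = y/95
sec²(θ) · dθ/dt = (1/95) · dy/dt
dθ/dt = cos²(θ)/95 · 5 = 95/(95² + 92²) · 5
dθ/dt = 0.02716 rad/s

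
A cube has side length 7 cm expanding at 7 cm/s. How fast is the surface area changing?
588 cm²/s

A = 6s²
dA/dt = 12s · ds/dt = 12·7·7 = 588 cm²/s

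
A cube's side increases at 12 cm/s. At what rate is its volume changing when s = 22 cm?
17424 cm³/s

V = s³
dV/dt = 3s² · ds/dt = 3·22²·12 = 17424 cm³/s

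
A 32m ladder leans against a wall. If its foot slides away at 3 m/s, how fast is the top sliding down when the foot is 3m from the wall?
9√1015/1015 ≈ 0.2825 m/s

x² + y² = 32²
2x·dx/dt + 2y·dy/dt = 0
dy/dt = -x/y · dx/dt = -3/√1015 · 3 = -9√1015/1015 m/s
The top is descending at 9√1015/1015 ≈ 0.2825 m/s.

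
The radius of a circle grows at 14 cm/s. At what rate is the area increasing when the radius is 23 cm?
644π cm²/s

A = πr²
dA/dt = 2πr · dr/dt = 2π(23)(14) = 644π cm²/s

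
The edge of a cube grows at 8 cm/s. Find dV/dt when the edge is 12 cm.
3456 cm³/s

V = s³
dV/dt = 3s² · ds/dt = 3·12²·8 = 3456 cm³/s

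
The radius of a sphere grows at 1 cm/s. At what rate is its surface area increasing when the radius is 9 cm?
72π cm²/s

S = 4πr²
dS/dt = dS/dr · dr/dt = 8πr · 1
At r = 9: dS/dt = 72π cm²/s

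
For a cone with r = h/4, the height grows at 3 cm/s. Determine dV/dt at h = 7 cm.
147π/16 cm³/s

V = (1/3)π(h/4)²h = πh³/48
dV/dt = πh²/16 · 3
At h = 7: dV/dt = 147π/16 cm³/s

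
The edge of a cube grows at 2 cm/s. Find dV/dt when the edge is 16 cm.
1536 cm³/s

V = s³
dV/dt = 3s² · ds/dt = 3·16²·2 = 1536 cm³/s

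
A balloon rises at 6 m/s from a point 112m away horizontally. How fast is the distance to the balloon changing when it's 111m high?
666√24865/24865 ≈ 4.224 m/s

z² = 112² + y²
z = √(112² + 111²) = √24865
dz/dt = y/z · dy/dt = 111/√24865 · 6 = 666√24865/24865 ≈ 4.224 m/s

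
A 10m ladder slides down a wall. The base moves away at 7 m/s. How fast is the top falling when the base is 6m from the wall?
21/4 = 5.25 m/s

x² + y² = 10²
2x·dx/dt + 2y·dy/dt = 0
dy/dt = -x/y · dx/dt = -6/8 · 7 = -21/4 m/s
The top is descending at 21/4 = 5.25 m/s.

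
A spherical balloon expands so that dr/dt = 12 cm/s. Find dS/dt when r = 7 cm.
672π cm²/s

S = 4πr²
dS/dt = dS/dr · dr/dt = 8πr · 12
At r = 7: dS/dt = 672π cm²/s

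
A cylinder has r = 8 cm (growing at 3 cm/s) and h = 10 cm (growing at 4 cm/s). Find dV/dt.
736π cm³/s

V = πr²h
dV/dt = 2πrh·dr/dt + πr²·dh/dt
= 2π(8)(10)(3) + π(8)²(4)
= 736π cm³/s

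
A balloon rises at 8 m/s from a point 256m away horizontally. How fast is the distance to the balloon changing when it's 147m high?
1176√87145/87145 ≈ 3.984 m/s

z² = 256² + y²
z = √(256² + 147²) = √87145
dz/dt = y/z · dy/dt = 147/√87145 · 8 = 1176√87145/87145 ≈ 3.984 m/s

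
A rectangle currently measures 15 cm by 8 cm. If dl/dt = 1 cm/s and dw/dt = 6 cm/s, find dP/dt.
14 cm/s

P = 2(l + w)
dP/dt = 2(dl/dt + dw/dt) = 2(1 + 6) = 14 cm/s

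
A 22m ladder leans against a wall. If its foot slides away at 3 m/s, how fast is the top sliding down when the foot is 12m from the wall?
18√85/85 ≈ 1.952 m/s

x² + y² = 22²
2x·dx/dt + 2y·dy/dt = 0
dy/dt = -x/y · dx/dt = -12/(2√85) · 3 = -18√85/85 m/s
The top is descending at 18√85/85 ≈ 1.952 m/s.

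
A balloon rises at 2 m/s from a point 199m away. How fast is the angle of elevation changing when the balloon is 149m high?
0.00644 rad/s

tan(θ) = y/199
sec²(θ) · dθ/dt = (1/199) · dy/dt
dθ/dt = cos²(θ)/199 · 2 = 199/(199² + 149²) · 2
dθ/dt = 0.00644 rad/s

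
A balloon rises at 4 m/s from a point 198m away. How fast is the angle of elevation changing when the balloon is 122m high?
0.014643 rad/s

tan(θ) = y/198
sec²(θ) · dθ/dt = (1/198) · dy/dt
dθ/dt = cos²(θ)/198 · 4 = 198/(198² + 122²) · 4
dθ/dt = 0.014643 rad/s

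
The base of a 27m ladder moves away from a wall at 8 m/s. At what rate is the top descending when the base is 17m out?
34√110/55 ≈ 6.484 m/s

x² + y² = 27²
2x·dx/dt + 2y·dy/dt = 0
dy/dt = -x/y · dx/dt = -17/(2√110) · 8 = -34√110/55 m/s
The top is descending at 34√110/55 ≈ 6.484 m/s.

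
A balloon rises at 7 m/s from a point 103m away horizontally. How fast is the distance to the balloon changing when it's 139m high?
973√29930/29930 ≈ 5.624 m/s

z² = 103² + y²
z = √(103² + 139²) = √29930
dz/dt = y/z · dy/dt = 139/√29930 · 7 = 973√29930/29930 ≈ 5.624 m/s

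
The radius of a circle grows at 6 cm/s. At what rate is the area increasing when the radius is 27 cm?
324π cm²/s

A = πr²
dA/dt = 2πr · dr/dt = 2π(27)(6) = 324π cm²/s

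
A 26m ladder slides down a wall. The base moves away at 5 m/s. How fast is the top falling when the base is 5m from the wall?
25√651/651 ≈ 0.9798 m/s

x² + y² = 26²
2x·dx/dt + 2y·dy/dt = 0
dy/dt = -x/y · dx/dt = -5/√651 · 5 = -25√651/651 m/s
The top is descending at 25√651/651 ≈ 0.9798 m/s.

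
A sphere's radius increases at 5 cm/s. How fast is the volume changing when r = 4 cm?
320π cm³/s

V = (4/3)πr³
dV/dt = dV/dr · dr/dt = 4πr² · 5
At r = 4: dV/dt = 320π cm³/s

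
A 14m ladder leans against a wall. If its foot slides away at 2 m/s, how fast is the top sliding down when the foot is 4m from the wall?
4√5/15 ≈ 0.5963 m/s

x² + y² = 14²
2x·dx/dt + 2y·dy/dt = 0
dy/dt = -x/y · dx/dt = -4/(6√5) · 2 = -4√5/15 m/s
The top is descending at 4√5/15 ≈ 0.5963 m/s.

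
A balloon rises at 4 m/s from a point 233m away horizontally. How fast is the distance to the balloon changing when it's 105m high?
210√226/1921 ≈ 1.643 m/s

z² = 233² + y²
z = √(233² + 105²) = 17√226
dz/dt = y/z · dy/dt = 105/(17√226) · 4 = 210√226/1921 ≈ 1.643 m/s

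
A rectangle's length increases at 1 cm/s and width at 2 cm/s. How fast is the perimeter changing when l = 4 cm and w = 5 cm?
6 cm/s

P = 2(l + w)
dP/dt = 2(dl/dt + dw/dt) = 2(1 + 2) = 6 cm/s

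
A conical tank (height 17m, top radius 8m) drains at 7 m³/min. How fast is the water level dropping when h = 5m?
2023/(1600π) ≈ 0.4025 m/min

r/h = 8/17, so r = (8/17)h
V = (1/3)πr²h = (1/3)π((8/17)h)²h = (64/867)πh³
dV/dh = (64/289)πh²
dh/dt = (dV/dt)/(dV/dh) = -7/((64/289)π·5²) = -2023/(1600π) m/min
The level is dropping at 2023/(1600π) ≈ 0.4025 m/min.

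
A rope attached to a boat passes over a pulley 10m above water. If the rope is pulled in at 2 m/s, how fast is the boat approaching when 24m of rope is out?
24√119/119 ≈ 2.2 m/s

rope² = x² + 10²
x = √(24² - 10²) = 2√119
dx/dt = (rope/x) · d(rope)/dt = (24/(2√119)) · (-2) = -24√119/119 m/s
The boat approaches at 24√119/119 ≈ 2.2 m/s.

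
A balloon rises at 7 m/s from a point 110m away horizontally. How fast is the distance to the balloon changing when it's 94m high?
329√5234/5234 ≈ 4.548 m/s

z² = 110² + y²
z = √(110² + 94²) = 2√5234
dz/dt = y/z · dy/dt = 94/(2√5234) · 7 = 329√5234/5234 ≈ 4.548 m/s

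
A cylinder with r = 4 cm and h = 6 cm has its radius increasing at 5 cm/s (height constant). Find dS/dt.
140π cm²/s

S = 2πrh + 2πr² (lateral + bases)
dS/dt = (2πh + 4πr)·dr/dt = (2π·6 + 4π·4)·5
= 140π cm²/s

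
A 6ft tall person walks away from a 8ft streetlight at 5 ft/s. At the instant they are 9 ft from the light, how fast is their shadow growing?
15 ft/s

By similar triangles: 8/(x+s) = 6/s
Solving: s = 6x/2
ds/dt = 6/2 · dx/dt = 3 · 5 = 15 ft/s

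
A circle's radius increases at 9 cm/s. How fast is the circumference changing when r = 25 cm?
18π cm/s

C = 2πr
dC/dt = 2π · dr/dt = 2π · 9 = 18π cm/s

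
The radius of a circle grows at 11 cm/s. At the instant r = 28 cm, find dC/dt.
22π cm/s

C = 2πr
dC/dt = 2π · dr/dt = 2π · 11 = 22π cm/s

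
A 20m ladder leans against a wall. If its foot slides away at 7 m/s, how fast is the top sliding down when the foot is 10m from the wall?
7√3/3 ≈ 4.041 m/s

x² + y² = 20²
2x·dx/dt + 2y·dy/dt = 0
dy/dt = -x/y · dx/dt = -10/(10√3) · 7 = -7√3/3 m/s
The top is descending at 7√3/3 ≈ 4.041 m/s.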